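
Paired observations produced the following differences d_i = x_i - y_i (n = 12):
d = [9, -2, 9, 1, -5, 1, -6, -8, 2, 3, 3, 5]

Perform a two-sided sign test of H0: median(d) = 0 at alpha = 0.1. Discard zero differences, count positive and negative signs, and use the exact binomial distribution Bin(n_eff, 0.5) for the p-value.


Step 1: Discard zero differences. Original n = 12; n_eff = number of nonzero differences = 12.
Nonzero differences (with sign): +9, -2, +9, +1, -5, +1, -6, -8, +2, +3, +3, +5
Step 2: Count signs: positive = 8, negative = 4.
Step 3: Under H0: P(positive) = 0.5, so the number of positives S ~ Bin(12, 0.5).
Step 4: Two-sided exact p-value = sum of Bin(12,0.5) probabilities at or below the observed probability = 0.387695.
Step 5: alpha = 0.1. fail to reject H0.

n_eff = 12, pos = 8, neg = 4, p = 0.387695, fail to reject H0.


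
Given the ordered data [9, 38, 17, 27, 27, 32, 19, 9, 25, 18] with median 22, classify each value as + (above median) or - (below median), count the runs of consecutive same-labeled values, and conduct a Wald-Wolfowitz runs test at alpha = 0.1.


Step 1: Compute median = 22; label A = above, B = below.
Labels in order: BABAAABBAB  (n_A = 5, n_B = 5)
Step 2: Count runs R = 7.
Step 3: Under H0 (random ordering), E[R] = 2*n_A*n_B/(n_A+n_B) + 1 = 2*5*5/10 + 1 = 6.0000.
        Var[R] = 2*n_A*n_B*(2*n_A*n_B - n_A - n_B) / ((n_A+n_B)^2 * (n_A+n_B-1)) = 2000/900 = 2.2222.
        SD[R] = 1.4907.
Step 4: Continuity-corrected z = (R - 0.5 - E[R]) / SD[R] = (7 - 0.5 - 6.0000) / 1.4907 = 0.3354.
Step 5: Two-sided p-value via normal approximation = 2*(1 - Phi(|z|)) = 0.737316.
Step 6: alpha = 0.1. fail to reject H0.

R = 7, z = 0.3354, p = 0.737316, fail to reject H0.


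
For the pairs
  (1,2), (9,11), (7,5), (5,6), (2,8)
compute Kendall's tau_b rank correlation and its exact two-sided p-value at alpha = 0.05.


Step 1: Enumerate the 10 unordered pairs (i,j) with i<j and classify each by sign(x_j-x_i) * sign(y_j-y_i).
  (1,2):dx=+8,dy=+9->C; (1,3):dx=+6,dy=+3->C; (1,4):dx=+4,dy=+4->C; (1,5):dx=+1,dy=+6->C
  (2,3):dx=-2,dy=-6->C; (2,4):dx=-4,dy=-5->C; (2,5):dx=-7,dy=-3->C; (3,4):dx=-2,dy=+1->D
  (3,5):dx=-5,dy=+3->D; (4,5):dx=-3,dy=+2->D
Step 2: C = 7, D = 3, total pairs = 10.
Step 3: tau = (C - D)/(n(n-1)/2) = (7 - 3)/10 = 0.400000.
Step 4: Exact two-sided p-value (enumerate n! = 120 permutations of y under H0): p = 0.483333.
Step 5: alpha = 0.05. fail to reject H0.

tau_b = 0.4000 (C=7, D=3), p = 0.483333, fail to reject H0.


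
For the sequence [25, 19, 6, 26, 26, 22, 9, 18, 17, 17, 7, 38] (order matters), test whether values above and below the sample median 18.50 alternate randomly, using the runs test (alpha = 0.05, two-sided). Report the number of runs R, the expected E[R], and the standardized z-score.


Step 1: Compute median = 18.50; label A = above, B = below.
Labels in order: AABAAABBBBBA  (n_A = 6, n_B = 6)
Step 2: Count runs R = 5.
Step 3: Under H0 (random ordering), E[R] = 2*n_A*n_B/(n_A+n_B) + 1 = 2*6*6/12 + 1 = 7.0000.
        Var[R] = 2*n_A*n_B*(2*n_A*n_B - n_A - n_B) / ((n_A+n_B)^2 * (n_A+n_B-1)) = 4320/1584 = 2.7273.
        SD[R] = 1.6514.
Step 4: Continuity-corrected z = (R + 0.5 - E[R]) / SD[R] = (5 + 0.5 - 7.0000) / 1.6514 = -0.9083.
Step 5: Two-sided p-value via normal approximation = 2*(1 - Phi(|z|)) = 0.363722.
Step 6: alpha = 0.05. fail to reject H0.

R = 5, z = -0.9083, p = 0.363722, fail to reject H0.


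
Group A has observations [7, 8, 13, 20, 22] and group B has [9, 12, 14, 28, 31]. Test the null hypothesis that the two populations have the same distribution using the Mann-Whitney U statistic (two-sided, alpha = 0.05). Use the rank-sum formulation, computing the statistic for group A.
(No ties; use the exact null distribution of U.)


Step 1: Combine and sort all 10 observations; assign midranks.
sorted (value, group): (7,X), (8,X), (9,Y), (12,Y), (13,X), (14,Y), (20,X), (22,X), (28,Y), (31,Y)
ranks: 7->1, 8->2, 9->3, 12->4, 13->5, 14->6, 20->7, 22->8, 28->9, 31->10
Step 2: Rank sum for X: R1 = 1 + 2 + 5 + 7 + 8 = 23.
Step 3: U_X = R1 - n1(n1+1)/2 = 23 - 5*6/2 = 23 - 15 = 8.
       U_Y = n1*n2 - U_X = 25 - 8 = 17.
Step 4: No ties, so the exact null distribution of U (based on enumerating the C(10,5) = 252 equally likely rank assignments) gives the two-sided p-value.
Step 5: p-value = 0.420635; compare to alpha = 0.05. fail to reject H0.

U_X = 8, p = 0.420635, fail to reject H0 at alpha = 0.05.


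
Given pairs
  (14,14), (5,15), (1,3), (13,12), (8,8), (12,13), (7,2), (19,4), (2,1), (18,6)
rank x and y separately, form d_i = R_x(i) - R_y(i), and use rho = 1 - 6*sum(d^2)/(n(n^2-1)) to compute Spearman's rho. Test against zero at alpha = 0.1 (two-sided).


Step 1: Rank x and y separately (midranks; no ties here).
rank(x): 14->8, 5->3, 1->1, 13->7, 8->5, 12->6, 7->4, 19->10, 2->2, 18->9
rank(y): 14->9, 15->10, 3->3, 12->7, 8->6, 13->8, 2->2, 4->4, 1->1, 6->5
Step 2: d_i = R_x(i) - R_y(i); compute d_i^2.
  (8-9)^2=1, (3-10)^2=49, (1-3)^2=4, (7-7)^2=0, (5-6)^2=1, (6-8)^2=4, (4-2)^2=4, (10-4)^2=36, (2-1)^2=1, (9-5)^2=16
sum(d^2) = 116.
Step 3: rho = 1 - 6*116 / (10*(10^2 - 1)) = 1 - 696/990 = 0.296970.
Step 4: Under H0, t = rho * sqrt((n-2)/(1-rho^2)) = 0.8796 ~ t(8).
Step 5: Two-sided p-value from the t-distribution with 8 df = 0.404702.
Step 6: alpha = 0.1. fail to reject H0.

rho = 0.2970, p = 0.404702, fail to reject H0 at alpha = 0.1.


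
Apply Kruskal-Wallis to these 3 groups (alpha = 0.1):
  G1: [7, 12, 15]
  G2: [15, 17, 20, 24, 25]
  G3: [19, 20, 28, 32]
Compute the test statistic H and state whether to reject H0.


Step 1: Combine all N = 12 observations and assign midranks.
sorted (value, group, rank): (7,G1,1), (12,G1,2), (15,G1,3.5), (15,G2,3.5), (17,G2,5), (19,G3,6), (20,G2,7.5), (20,G3,7.5), (24,G2,9), (25,G2,10), (28,G3,11), (32,G3,12)
Step 2: Sum ranks within each group.
R_1 = 6.5 (n_1 = 3)
R_2 = 35 (n_2 = 5)
R_3 = 36.5 (n_3 = 4)
Step 3: H = 12/(N(N+1)) * sum(R_i^2/n_i) - 3(N+1)
     = 12/(12*13) * (6.5^2/3 + 35^2/5 + 36.5^2/4) - 3*13
     = 0.076923 * 592.146 - 39
     = 6.549679.
Step 4: Ties present; correction factor C = 1 - 12/(12^3 - 12) = 0.993007. Corrected H = 6.549679 / 0.993007 = 6.595804.
Step 5: Under H0, H ~ chi^2(2); p-value = 0.036961.
Step 6: alpha = 0.1. reject H0.

H = 6.5958, df = 2, p = 0.036961, reject H0.


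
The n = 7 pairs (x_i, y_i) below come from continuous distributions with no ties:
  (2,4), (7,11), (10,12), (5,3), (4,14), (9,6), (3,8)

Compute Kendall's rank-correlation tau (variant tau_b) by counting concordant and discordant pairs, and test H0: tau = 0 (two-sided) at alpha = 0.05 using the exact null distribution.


Step 1: Enumerate the 21 unordered pairs (i,j) with i<j and classify each by sign(x_j-x_i) * sign(y_j-y_i).
  (1,2):dx=+5,dy=+7->C; (1,3):dx=+8,dy=+8->C; (1,4):dx=+3,dy=-1->D; (1,5):dx=+2,dy=+10->C
  (1,6):dx=+7,dy=+2->C; (1,7):dx=+1,dy=+4->C; (2,3):dx=+3,dy=+1->C; (2,4):dx=-2,dy=-8->C
  (2,5):dx=-3,dy=+3->D; (2,6):dx=+2,dy=-5->D; (2,7):dx=-4,dy=-3->C; (3,4):dx=-5,dy=-9->C
  (3,5):dx=-6,dy=+2->D; (3,6):dx=-1,dy=-6->C; (3,7):dx=-7,dy=-4->C; (4,5):dx=-1,dy=+11->D
  (4,6):dx=+4,dy=+3->C; (4,7):dx=-2,dy=+5->D; (5,6):dx=+5,dy=-8->D; (5,7):dx=-1,dy=-6->C
  (6,7):dx=-6,dy=+2->D
Step 2: C = 13, D = 8, total pairs = 21.
Step 3: tau = (C - D)/(n(n-1)/2) = (13 - 8)/21 = 0.238095.
Step 4: Exact two-sided p-value (enumerate n! = 5040 permutations of y under H0): p = 0.561905.
Step 5: alpha = 0.05. fail to reject H0.

tau_b = 0.2381 (C=13, D=8), p = 0.561905, fail to reject H0.


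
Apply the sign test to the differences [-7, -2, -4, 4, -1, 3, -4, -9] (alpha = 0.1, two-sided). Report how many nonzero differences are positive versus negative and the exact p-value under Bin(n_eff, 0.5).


Step 1: Discard zero differences. Original n = 8; n_eff = number of nonzero differences = 8.
Nonzero differences (with sign): -7, -2, -4, +4, -1, +3, -4, -9
Step 2: Count signs: positive = 2, negative = 6.
Step 3: Under H0: P(positive) = 0.5, so the number of positives S ~ Bin(8, 0.5).
Step 4: Two-sided exact p-value = sum of Bin(8,0.5) probabilities at or below the observed probability = 0.289062.
Step 5: alpha = 0.1. fail to reject H0.

n_eff = 8, pos = 2, neg = 6, p = 0.289062, fail to reject H0.


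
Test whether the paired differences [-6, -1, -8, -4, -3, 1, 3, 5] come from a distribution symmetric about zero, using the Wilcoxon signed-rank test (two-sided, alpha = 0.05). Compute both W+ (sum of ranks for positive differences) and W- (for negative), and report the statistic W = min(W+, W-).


Step 1: Drop any zero differences (none here) and take |d_i|.
|d| = [6, 1, 8, 4, 3, 1, 3, 5]
Step 2: Midrank |d_i| (ties get averaged ranks).
ranks: |6|->7, |1|->1.5, |8|->8, |4|->5, |3|->3.5, |1|->1.5, |3|->3.5, |5|->6
Step 3: Attach original signs; sum ranks with positive sign and with negative sign.
W+ = 1.5 + 3.5 + 6 = 11
W- = 7 + 1.5 + 8 + 5 + 3.5 = 25
(Check: W+ + W- = 36 should equal n(n+1)/2 = 36.)
Step 4: Test statistic W = min(W+, W-) = 11.
Step 5: Ties in |d|, so use the tie-corrected normal approximation.
        E[W] = n(n+1)/4 = 8*9/4 = 18.
        Tie groups: |d|=1 (t=2), |d|=3 (t=2); sum(t^3 - t) = 12.
        Var[W] = n(n+1)(2n+1)/24 - sum(t^3-t)/48 = 1224/24 - 12/48 = 50.75.
        z = (W - E[W]) / sqrt(Var[W]) = (11 - 18) / 7.1239 = -0.9826.
        Two-sided p = 2*Phi(z) = 0.325801.
Step 6: alpha = 0.05. fail to reject H0.

W+ = 11, W- = 25, W = min = 11, p = 0.325801, fail to reject H0.


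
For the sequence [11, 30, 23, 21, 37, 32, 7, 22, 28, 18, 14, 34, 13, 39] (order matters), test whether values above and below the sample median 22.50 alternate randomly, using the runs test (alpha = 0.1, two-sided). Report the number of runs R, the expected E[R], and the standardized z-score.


Step 1: Compute median = 22.50; label A = above, B = below.
Labels in order: BAABAABBABBABA  (n_A = 7, n_B = 7)
Step 2: Count runs R = 10.
Step 3: Under H0 (random ordering), E[R] = 2*n_A*n_B/(n_A+n_B) + 1 = 2*7*7/14 + 1 = 8.0000.
        Var[R] = 2*n_A*n_B*(2*n_A*n_B - n_A - n_B) / ((n_A+n_B)^2 * (n_A+n_B-1)) = 8232/2548 = 3.2308.
        SD[R] = 1.7974.
Step 4: Continuity-corrected z = (R - 0.5 - E[R]) / SD[R] = (10 - 0.5 - 8.0000) / 1.7974 = 0.8345.
Step 5: Two-sided p-value via normal approximation = 2*(1 - Phi(|z|)) = 0.403986.
Step 6: alpha = 0.1. fail to reject H0.

R = 10, z = 0.8345, p = 0.403986, fail to reject H0.


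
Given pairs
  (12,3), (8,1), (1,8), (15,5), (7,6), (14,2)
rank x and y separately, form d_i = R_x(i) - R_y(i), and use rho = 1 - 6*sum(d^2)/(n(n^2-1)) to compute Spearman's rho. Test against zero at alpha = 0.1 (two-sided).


Step 1: Rank x and y separately (midranks; no ties here).
rank(x): 12->4, 8->3, 1->1, 15->6, 7->2, 14->5
rank(y): 3->3, 1->1, 8->6, 5->4, 6->5, 2->2
Step 2: d_i = R_x(i) - R_y(i); compute d_i^2.
  (4-3)^2=1, (3-1)^2=4, (1-6)^2=25, (6-4)^2=4, (2-5)^2=9, (5-2)^2=9
sum(d^2) = 52.
Step 3: rho = 1 - 6*52 / (6*(6^2 - 1)) = 1 - 312/210 = -0.485714.
Step 4: Under H0, t = rho * sqrt((n-2)/(1-rho^2)) = -1.1113 ~ t(4).
Step 5: Two-sided p-value from the t-distribution with 4 df = 0.328723.
Step 6: alpha = 0.1. fail to reject H0.

rho = -0.4857, p = 0.328723, fail to reject H0 at alpha = 0.1.


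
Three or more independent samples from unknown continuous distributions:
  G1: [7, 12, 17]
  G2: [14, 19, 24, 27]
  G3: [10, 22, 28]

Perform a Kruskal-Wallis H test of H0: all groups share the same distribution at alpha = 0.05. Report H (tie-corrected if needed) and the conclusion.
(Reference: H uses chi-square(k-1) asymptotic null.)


Step 1: Combine all N = 10 observations and assign midranks.
sorted (value, group, rank): (7,G1,1), (10,G3,2), (12,G1,3), (14,G2,4), (17,G1,5), (19,G2,6), (22,G3,7), (24,G2,8), (27,G2,9), (28,G3,10)
Step 2: Sum ranks within each group.
R_1 = 9 (n_1 = 3)
R_2 = 27 (n_2 = 4)
R_3 = 19 (n_3 = 3)
Step 3: H = 12/(N(N+1)) * sum(R_i^2/n_i) - 3(N+1)
     = 12/(10*11) * (9^2/3 + 27^2/4 + 19^2/3) - 3*11
     = 0.109091 * 329.583 - 33
     = 2.954545.
Step 4: No ties, so H is used without correction.
Step 5: Under H0, H ~ chi^2(2); p-value = 0.228259.
Step 6: alpha = 0.05. fail to reject H0.

H = 2.9545, df = 2, p = 0.228259, fail to reject H0.


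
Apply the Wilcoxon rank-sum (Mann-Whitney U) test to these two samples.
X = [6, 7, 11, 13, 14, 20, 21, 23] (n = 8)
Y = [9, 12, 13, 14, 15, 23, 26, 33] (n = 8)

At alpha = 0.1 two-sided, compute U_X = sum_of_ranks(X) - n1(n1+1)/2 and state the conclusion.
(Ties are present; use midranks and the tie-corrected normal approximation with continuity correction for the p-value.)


Step 1: Combine and sort all 16 observations; assign midranks.
sorted (value, group): (6,X), (7,X), (9,Y), (11,X), (12,Y), (13,X), (13,Y), (14,X), (14,Y), (15,Y), (20,X), (21,X), (23,X), (23,Y), (26,Y), (33,Y)
ranks: 6->1, 7->2, 9->3, 11->4, 12->5, 13->6.5, 13->6.5, 14->8.5, 14->8.5, 15->10, 20->11, 21->12, 23->13.5, 23->13.5, 26->15, 33->16
Step 2: Rank sum for X: R1 = 1 + 2 + 4 + 6.5 + 8.5 + 11 + 12 + 13.5 = 58.5.
Step 3: U_X = R1 - n1(n1+1)/2 = 58.5 - 8*9/2 = 58.5 - 36 = 22.5.
       U_Y = n1*n2 - U_X = 64 - 22.5 = 41.5.
Step 4: Ties are present, so use the tie-corrected normal approximation (with continuity correction) for the p-value.
Step 5: p-value = 0.343496; compare to alpha = 0.1. fail to reject H0.

U_X = 22.5, p = 0.343496, fail to reject H0 at alpha = 0.1.


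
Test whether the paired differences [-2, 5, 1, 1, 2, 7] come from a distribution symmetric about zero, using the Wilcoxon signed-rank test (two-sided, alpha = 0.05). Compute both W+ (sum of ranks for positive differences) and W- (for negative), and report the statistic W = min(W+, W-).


Step 1: Drop any zero differences (none here) and take |d_i|.
|d| = [2, 5, 1, 1, 2, 7]
Step 2: Midrank |d_i| (ties get averaged ranks).
ranks: |2|->3.5, |5|->5, |1|->1.5, |1|->1.5, |2|->3.5, |7|->6
Step 3: Attach original signs; sum ranks with positive sign and with negative sign.
W+ = 5 + 1.5 + 1.5 + 3.5 + 6 = 17.5
W- = 3.5 = 3.5
(Check: W+ + W- = 21 should equal n(n+1)/2 = 21.)
Step 4: Test statistic W = min(W+, W-) = 3.5.
Step 5: Ties in |d|, so use the tie-corrected normal approximation.
        E[W] = n(n+1)/4 = 6*7/4 = 10.5.
        Tie groups: |d|=1 (t=2), |d|=2 (t=2); sum(t^3 - t) = 12.
        Var[W] = n(n+1)(2n+1)/24 - sum(t^3-t)/48 = 546/24 - 12/48 = 22.5.
        z = (W - E[W]) / sqrt(Var[W]) = (3.5 - 10.5) / 4.7434 = -1.4757.
        Two-sided p = 2*Phi(z) = 0.140017.
Step 6: alpha = 0.05. fail to reject H0.

W+ = 17.5, W- = 3.5, W = min = 3.5, p = 0.140017, fail to reject H0.


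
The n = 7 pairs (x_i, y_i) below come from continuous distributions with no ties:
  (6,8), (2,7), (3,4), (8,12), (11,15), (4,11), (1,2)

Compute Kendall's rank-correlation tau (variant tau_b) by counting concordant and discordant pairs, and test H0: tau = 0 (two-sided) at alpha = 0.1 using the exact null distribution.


Step 1: Enumerate the 21 unordered pairs (i,j) with i<j and classify each by sign(x_j-x_i) * sign(y_j-y_i).
  (1,2):dx=-4,dy=-1->C; (1,3):dx=-3,dy=-4->C; (1,4):dx=+2,dy=+4->C; (1,5):dx=+5,dy=+7->C
  (1,6):dx=-2,dy=+3->D; (1,7):dx=-5,dy=-6->C; (2,3):dx=+1,dy=-3->D; (2,4):dx=+6,dy=+5->C
  (2,5):dx=+9,dy=+8->C; (2,6):dx=+2,dy=+4->C; (2,7):dx=-1,dy=-5->C; (3,4):dx=+5,dy=+8->C
  (3,5):dx=+8,dy=+11->C; (3,6):dx=+1,dy=+7->C; (3,7):dx=-2,dy=-2->C; (4,5):dx=+3,dy=+3->C
  (4,6):dx=-4,dy=-1->C; (4,7):dx=-7,dy=-10->C; (5,6):dx=-7,dy=-4->C; (5,7):dx=-10,dy=-13->C
  (6,7):dx=-3,dy=-9->C
Step 2: C = 19, D = 2, total pairs = 21.
Step 3: tau = (C - D)/(n(n-1)/2) = (19 - 2)/21 = 0.809524.
Step 4: Exact two-sided p-value (enumerate n! = 5040 permutations of y under H0): p = 0.010714.
Step 5: alpha = 0.1. reject H0.

tau_b = 0.8095 (C=19, D=2), p = 0.010714, reject H0.


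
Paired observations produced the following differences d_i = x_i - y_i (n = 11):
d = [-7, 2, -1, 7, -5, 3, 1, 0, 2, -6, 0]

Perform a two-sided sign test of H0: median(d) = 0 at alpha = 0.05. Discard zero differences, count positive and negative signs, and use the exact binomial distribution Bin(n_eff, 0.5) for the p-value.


Step 1: Discard zero differences. Original n = 11; n_eff = number of nonzero differences = 9.
Nonzero differences (with sign): -7, +2, -1, +7, -5, +3, +1, +2, -6
Step 2: Count signs: positive = 5, negative = 4.
Step 3: Under H0: P(positive) = 0.5, so the number of positives S ~ Bin(9, 0.5).
Step 4: Two-sided exact p-value = sum of Bin(9,0.5) probabilities at or below the observed probability = 1.000000.
Step 5: alpha = 0.05. fail to reject H0.

n_eff = 9, pos = 5, neg = 4, p = 1.000000, fail to reject H0.


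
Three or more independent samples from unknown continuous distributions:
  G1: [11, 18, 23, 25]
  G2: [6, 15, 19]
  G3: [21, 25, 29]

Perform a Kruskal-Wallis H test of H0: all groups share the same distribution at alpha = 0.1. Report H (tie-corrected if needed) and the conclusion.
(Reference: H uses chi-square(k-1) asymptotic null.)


Step 1: Combine all N = 10 observations and assign midranks.
sorted (value, group, rank): (6,G2,1), (11,G1,2), (15,G2,3), (18,G1,4), (19,G2,5), (21,G3,6), (23,G1,7), (25,G1,8.5), (25,G3,8.5), (29,G3,10)
Step 2: Sum ranks within each group.
R_1 = 21.5 (n_1 = 4)
R_2 = 9 (n_2 = 3)
R_3 = 24.5 (n_3 = 3)
Step 3: H = 12/(N(N+1)) * sum(R_i^2/n_i) - 3(N+1)
     = 12/(10*11) * (21.5^2/4 + 9^2/3 + 24.5^2/3) - 3*11
     = 0.109091 * 342.646 - 33
     = 4.379545.
Step 4: Ties present; correction factor C = 1 - 6/(10^3 - 10) = 0.993939. Corrected H = 4.379545 / 0.993939 = 4.406250.
Step 5: Under H0, H ~ chi^2(2); p-value = 0.110457.
Step 6: alpha = 0.1. fail to reject H0.

H = 4.4063, df = 2, p = 0.110457, fail to reject H0.


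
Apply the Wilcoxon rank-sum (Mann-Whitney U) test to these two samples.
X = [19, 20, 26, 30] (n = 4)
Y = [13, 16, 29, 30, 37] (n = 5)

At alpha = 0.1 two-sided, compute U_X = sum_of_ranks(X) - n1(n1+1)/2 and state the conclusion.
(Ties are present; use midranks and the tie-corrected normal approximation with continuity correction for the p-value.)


Step 1: Combine and sort all 9 observations; assign midranks.
sorted (value, group): (13,Y), (16,Y), (19,X), (20,X), (26,X), (29,Y), (30,X), (30,Y), (37,Y)
ranks: 13->1, 16->2, 19->3, 20->4, 26->5, 29->6, 30->7.5, 30->7.5, 37->9
Step 2: Rank sum for X: R1 = 3 + 4 + 5 + 7.5 = 19.5.
Step 3: U_X = R1 - n1(n1+1)/2 = 19.5 - 4*5/2 = 19.5 - 10 = 9.5.
       U_Y = n1*n2 - U_X = 20 - 9.5 = 10.5.
Step 4: Ties are present, so use the tie-corrected normal approximation (with continuity correction) for the p-value.
Step 5: p-value = 1.000000; compare to alpha = 0.1. fail to reject H0.

U_X = 9.5, p = 1.000000, fail to reject H0 at alpha = 0.1.


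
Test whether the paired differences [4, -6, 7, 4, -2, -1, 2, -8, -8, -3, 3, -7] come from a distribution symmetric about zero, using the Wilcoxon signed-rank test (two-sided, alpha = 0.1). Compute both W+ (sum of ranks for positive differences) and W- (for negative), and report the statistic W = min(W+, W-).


Step 1: Drop any zero differences (none here) and take |d_i|.
|d| = [4, 6, 7, 4, 2, 1, 2, 8, 8, 3, 3, 7]
Step 2: Midrank |d_i| (ties get averaged ranks).
ranks: |4|->6.5, |6|->8, |7|->9.5, |4|->6.5, |2|->2.5, |1|->1, |2|->2.5, |8|->11.5, |8|->11.5, |3|->4.5, |3|->4.5, |7|->9.5
Step 3: Attach original signs; sum ranks with positive sign and with negative sign.
W+ = 6.5 + 9.5 + 6.5 + 2.5 + 4.5 = 29.5
W- = 8 + 2.5 + 1 + 11.5 + 11.5 + 4.5 + 9.5 = 48.5
(Check: W+ + W- = 78 should equal n(n+1)/2 = 78.)
Step 4: Test statistic W = min(W+, W-) = 29.5.
Step 5: Ties in |d|, so use the tie-corrected normal approximation.
        E[W] = n(n+1)/4 = 12*13/4 = 39.
        Tie groups: |d|=2 (t=2), |d|=3 (t=2), |d|=4 (t=2), |d|=7 (t=2), |d|=8 (t=2); sum(t^3 - t) = 30.
        Var[W] = n(n+1)(2n+1)/24 - sum(t^3-t)/48 = 3900/24 - 30/48 = 161.875.
        z = (W - E[W]) / sqrt(Var[W]) = (29.5 - 39) / 12.7230 = -0.7467.
        Two-sided p = 2*Phi(z) = 0.455258.
Step 6: alpha = 0.1. fail to reject H0.

W+ = 29.5, W- = 48.5, W = min = 29.5, p = 0.455258, fail to reject H0.


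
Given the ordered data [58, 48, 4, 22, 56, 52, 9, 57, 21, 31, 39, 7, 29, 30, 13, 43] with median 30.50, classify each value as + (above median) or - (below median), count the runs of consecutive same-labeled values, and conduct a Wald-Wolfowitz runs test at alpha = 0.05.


Step 1: Compute median = 30.50; label A = above, B = below.
Labels in order: AABBAABABAABBBBA  (n_A = 8, n_B = 8)
Step 2: Count runs R = 9.
Step 3: Under H0 (random ordering), E[R] = 2*n_A*n_B/(n_A+n_B) + 1 = 2*8*8/16 + 1 = 9.0000.
        Var[R] = 2*n_A*n_B*(2*n_A*n_B - n_A - n_B) / ((n_A+n_B)^2 * (n_A+n_B-1)) = 14336/3840 = 3.7333.
        SD[R] = 1.9322.
Step 4: R = E[R], so z = 0 with no continuity correction.
Step 5: Two-sided p-value via normal approximation = 2*(1 - Phi(|z|)) = 1.000000.
Step 6: alpha = 0.05. fail to reject H0.

R = 9, z = 0.0000, p = 1.000000, fail to reject H0.


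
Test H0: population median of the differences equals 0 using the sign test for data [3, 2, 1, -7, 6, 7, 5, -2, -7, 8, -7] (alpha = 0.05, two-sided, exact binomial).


Step 1: Discard zero differences. Original n = 11; n_eff = number of nonzero differences = 11.
Nonzero differences (with sign): +3, +2, +1, -7, +6, +7, +5, -2, -7, +8, -7
Step 2: Count signs: positive = 7, negative = 4.
Step 3: Under H0: P(positive) = 0.5, so the number of positives S ~ Bin(11, 0.5).
Step 4: Two-sided exact p-value = sum of Bin(11,0.5) probabilities at or below the observed probability = 0.548828.
Step 5: alpha = 0.05. fail to reject H0.

n_eff = 11, pos = 7, neg = 4, p = 0.548828, fail to reject H0.


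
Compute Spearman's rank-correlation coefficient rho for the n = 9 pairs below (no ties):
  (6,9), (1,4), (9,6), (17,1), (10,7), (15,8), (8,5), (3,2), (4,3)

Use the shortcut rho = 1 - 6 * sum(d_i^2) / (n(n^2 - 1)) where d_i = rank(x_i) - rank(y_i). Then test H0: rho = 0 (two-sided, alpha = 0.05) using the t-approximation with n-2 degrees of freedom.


Step 1: Rank x and y separately (midranks; no ties here).
rank(x): 6->4, 1->1, 9->6, 17->9, 10->7, 15->8, 8->5, 3->2, 4->3
rank(y): 9->9, 4->4, 6->6, 1->1, 7->7, 8->8, 5->5, 2->2, 3->3
Step 2: d_i = R_x(i) - R_y(i); compute d_i^2.
  (4-9)^2=25, (1-4)^2=9, (6-6)^2=0, (9-1)^2=64, (7-7)^2=0, (8-8)^2=0, (5-5)^2=0, (2-2)^2=0, (3-3)^2=0
sum(d^2) = 98.
Step 3: rho = 1 - 6*98 / (9*(9^2 - 1)) = 1 - 588/720 = 0.183333.
Step 4: Under H0, t = rho * sqrt((n-2)/(1-rho^2)) = 0.4934 ~ t(7).
Step 5: Two-sided p-value from the t-distribution with 7 df = 0.636820.
Step 6: alpha = 0.05. fail to reject H0.

rho = 0.1833, p = 0.636820, fail to reject H0 at alpha = 0.05.


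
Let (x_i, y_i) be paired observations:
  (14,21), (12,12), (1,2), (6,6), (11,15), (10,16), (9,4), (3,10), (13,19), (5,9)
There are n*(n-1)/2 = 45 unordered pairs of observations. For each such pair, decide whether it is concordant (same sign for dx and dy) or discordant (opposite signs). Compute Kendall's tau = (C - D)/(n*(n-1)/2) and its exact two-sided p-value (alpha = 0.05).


Step 1: Enumerate the 45 unordered pairs (i,j) with i<j and classify each by sign(x_j-x_i) * sign(y_j-y_i).
  (1,2):dx=-2,dy=-9->C; (1,3):dx=-13,dy=-19->C; (1,4):dx=-8,dy=-15->C; (1,5):dx=-3,dy=-6->C
  (1,6):dx=-4,dy=-5->C; (1,7):dx=-5,dy=-17->C; (1,8):dx=-11,dy=-11->C; (1,9):dx=-1,dy=-2->C
  (1,10):dx=-9,dy=-12->C; (2,3):dx=-11,dy=-10->C; (2,4):dx=-6,dy=-6->C; (2,5):dx=-1,dy=+3->D
  (2,6):dx=-2,dy=+4->D; (2,7):dx=-3,dy=-8->C; (2,8):dx=-9,dy=-2->C; (2,9):dx=+1,dy=+7->C
  (2,10):dx=-7,dy=-3->C; (3,4):dx=+5,dy=+4->C; (3,5):dx=+10,dy=+13->C; (3,6):dx=+9,dy=+14->C
  (3,7):dx=+8,dy=+2->C; (3,8):dx=+2,dy=+8->C; (3,9):dx=+12,dy=+17->C; (3,10):dx=+4,dy=+7->C
  (4,5):dx=+5,dy=+9->C; (4,6):dx=+4,dy=+10->C; (4,7):dx=+3,dy=-2->D; (4,8):dx=-3,dy=+4->D
  (4,9):dx=+7,dy=+13->C; (4,10):dx=-1,dy=+3->D; (5,6):dx=-1,dy=+1->D; (5,7):dx=-2,dy=-11->C
  (5,8):dx=-8,dy=-5->C; (5,9):dx=+2,dy=+4->C; (5,10):dx=-6,dy=-6->C; (6,7):dx=-1,dy=-12->C
  (6,8):dx=-7,dy=-6->C; (6,9):dx=+3,dy=+3->C; (6,10):dx=-5,dy=-7->C; (7,8):dx=-6,dy=+6->D
  (7,9):dx=+4,dy=+15->C; (7,10):dx=-4,dy=+5->D; (8,9):dx=+10,dy=+9->C; (8,10):dx=+2,dy=-1->D
  (9,10):dx=-8,dy=-10->C
Step 2: C = 36, D = 9, total pairs = 45.
Step 3: tau = (C - D)/(n(n-1)/2) = (36 - 9)/45 = 0.600000.
Step 4: Exact two-sided p-value (enumerate n! = 3628800 permutations of y under H0): p = 0.016666.
Step 5: alpha = 0.05. reject H0.

tau_b = 0.6000 (C=36, D=9), p = 0.016666, reject H0.


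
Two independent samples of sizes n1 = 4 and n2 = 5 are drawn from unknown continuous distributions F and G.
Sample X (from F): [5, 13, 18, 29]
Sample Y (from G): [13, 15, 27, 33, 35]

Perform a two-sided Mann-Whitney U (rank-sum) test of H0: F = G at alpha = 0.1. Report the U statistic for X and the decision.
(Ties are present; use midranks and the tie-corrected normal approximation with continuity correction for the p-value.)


Step 1: Combine and sort all 9 observations; assign midranks.
sorted (value, group): (5,X), (13,X), (13,Y), (15,Y), (18,X), (27,Y), (29,X), (33,Y), (35,Y)
ranks: 5->1, 13->2.5, 13->2.5, 15->4, 18->5, 27->6, 29->7, 33->8, 35->9
Step 2: Rank sum for X: R1 = 1 + 2.5 + 5 + 7 = 15.5.
Step 3: U_X = R1 - n1(n1+1)/2 = 15.5 - 4*5/2 = 15.5 - 10 = 5.5.
       U_Y = n1*n2 - U_X = 20 - 5.5 = 14.5.
Step 4: Ties are present, so use the tie-corrected normal approximation (with continuity correction) for the p-value.
Step 5: p-value = 0.325163; compare to alpha = 0.1. fail to reject H0.

U_X = 5.5, p = 0.325163, fail to reject H0 at alpha = 0.1.


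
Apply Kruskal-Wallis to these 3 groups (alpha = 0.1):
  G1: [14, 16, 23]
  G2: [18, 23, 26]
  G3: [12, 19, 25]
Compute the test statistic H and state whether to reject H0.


Step 1: Combine all N = 9 observations and assign midranks.
sorted (value, group, rank): (12,G3,1), (14,G1,2), (16,G1,3), (18,G2,4), (19,G3,5), (23,G1,6.5), (23,G2,6.5), (25,G3,8), (26,G2,9)
Step 2: Sum ranks within each group.
R_1 = 11.5 (n_1 = 3)
R_2 = 19.5 (n_2 = 3)
R_3 = 14 (n_3 = 3)
Step 3: H = 12/(N(N+1)) * sum(R_i^2/n_i) - 3(N+1)
     = 12/(9*10) * (11.5^2/3 + 19.5^2/3 + 14^2/3) - 3*10
     = 0.133333 * 236.167 - 30
     = 1.488889.
Step 4: Ties present; correction factor C = 1 - 6/(9^3 - 9) = 0.991667. Corrected H = 1.488889 / 0.991667 = 1.501401.
Step 5: Under H0, H ~ chi^2(2); p-value = 0.472036.
Step 6: alpha = 0.1. fail to reject H0.

H = 1.5014, df = 2, p = 0.472036, fail to reject H0.


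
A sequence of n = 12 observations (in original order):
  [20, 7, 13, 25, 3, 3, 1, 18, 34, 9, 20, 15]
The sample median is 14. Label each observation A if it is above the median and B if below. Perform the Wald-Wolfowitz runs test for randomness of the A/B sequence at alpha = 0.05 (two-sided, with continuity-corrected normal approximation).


Step 1: Compute median = 14; label A = above, B = below.
Labels in order: ABBABBBAABAA  (n_A = 6, n_B = 6)
Step 2: Count runs R = 7.
Step 3: Under H0 (random ordering), E[R] = 2*n_A*n_B/(n_A+n_B) + 1 = 2*6*6/12 + 1 = 7.0000.
        Var[R] = 2*n_A*n_B*(2*n_A*n_B - n_A - n_B) / ((n_A+n_B)^2 * (n_A+n_B-1)) = 4320/1584 = 2.7273.
        SD[R] = 1.6514.
Step 4: R = E[R], so z = 0 with no continuity correction.
Step 5: Two-sided p-value via normal approximation = 2*(1 - Phi(|z|)) = 1.000000.
Step 6: alpha = 0.05. fail to reject H0.

R = 7, z = 0.0000, p = 1.000000, fail to reject H0.


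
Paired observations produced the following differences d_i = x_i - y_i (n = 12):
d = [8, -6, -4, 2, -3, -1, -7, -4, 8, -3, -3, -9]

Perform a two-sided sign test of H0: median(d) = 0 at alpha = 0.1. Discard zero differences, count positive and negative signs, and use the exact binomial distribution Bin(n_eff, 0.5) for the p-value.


Step 1: Discard zero differences. Original n = 12; n_eff = number of nonzero differences = 12.
Nonzero differences (with sign): +8, -6, -4, +2, -3, -1, -7, -4, +8, -3, -3, -9
Step 2: Count signs: positive = 3, negative = 9.
Step 3: Under H0: P(positive) = 0.5, so the number of positives S ~ Bin(12, 0.5).
Step 4: Two-sided exact p-value = sum of Bin(12,0.5) probabilities at or below the observed probability = 0.145996.
Step 5: alpha = 0.1. fail to reject H0.

n_eff = 12, pos = 3, neg = 9, p = 0.145996, fail to reject H0.


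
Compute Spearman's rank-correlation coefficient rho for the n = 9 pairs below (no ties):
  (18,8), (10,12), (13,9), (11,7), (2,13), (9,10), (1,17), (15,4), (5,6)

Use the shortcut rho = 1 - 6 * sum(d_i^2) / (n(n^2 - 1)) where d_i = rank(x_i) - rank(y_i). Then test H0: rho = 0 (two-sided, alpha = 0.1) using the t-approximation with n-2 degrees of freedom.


Step 1: Rank x and y separately (midranks; no ties here).
rank(x): 18->9, 10->5, 13->7, 11->6, 2->2, 9->4, 1->1, 15->8, 5->3
rank(y): 8->4, 12->7, 9->5, 7->3, 13->8, 10->6, 17->9, 4->1, 6->2
Step 2: d_i = R_x(i) - R_y(i); compute d_i^2.
  (9-4)^2=25, (5-7)^2=4, (7-5)^2=4, (6-3)^2=9, (2-8)^2=36, (4-6)^2=4, (1-9)^2=64, (8-1)^2=49, (3-2)^2=1
sum(d^2) = 196.
Step 3: rho = 1 - 6*196 / (9*(9^2 - 1)) = 1 - 1176/720 = -0.633333.
Step 4: Under H0, t = rho * sqrt((n-2)/(1-rho^2)) = -2.1653 ~ t(7).
Step 5: Two-sided p-value from the t-distribution with 7 df = 0.067086.
Step 6: alpha = 0.1. reject H0.

rho = -0.6333, p = 0.067086, reject H0 at alpha = 0.1.


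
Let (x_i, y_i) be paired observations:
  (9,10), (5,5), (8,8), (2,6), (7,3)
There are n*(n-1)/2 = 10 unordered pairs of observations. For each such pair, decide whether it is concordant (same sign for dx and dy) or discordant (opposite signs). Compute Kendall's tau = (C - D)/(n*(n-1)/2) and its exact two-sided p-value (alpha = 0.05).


Step 1: Enumerate the 10 unordered pairs (i,j) with i<j and classify each by sign(x_j-x_i) * sign(y_j-y_i).
  (1,2):dx=-4,dy=-5->C; (1,3):dx=-1,dy=-2->C; (1,4):dx=-7,dy=-4->C; (1,5):dx=-2,dy=-7->C
  (2,3):dx=+3,dy=+3->C; (2,4):dx=-3,dy=+1->D; (2,5):dx=+2,dy=-2->D; (3,4):dx=-6,dy=-2->C
  (3,5):dx=-1,dy=-5->C; (4,5):dx=+5,dy=-3->D
Step 2: C = 7, D = 3, total pairs = 10.
Step 3: tau = (C - D)/(n(n-1)/2) = (7 - 3)/10 = 0.400000.
Step 4: Exact two-sided p-value (enumerate n! = 120 permutations of y under H0): p = 0.483333.
Step 5: alpha = 0.05. fail to reject H0.

tau_b = 0.4000 (C=7, D=3), p = 0.483333, fail to reject H0.


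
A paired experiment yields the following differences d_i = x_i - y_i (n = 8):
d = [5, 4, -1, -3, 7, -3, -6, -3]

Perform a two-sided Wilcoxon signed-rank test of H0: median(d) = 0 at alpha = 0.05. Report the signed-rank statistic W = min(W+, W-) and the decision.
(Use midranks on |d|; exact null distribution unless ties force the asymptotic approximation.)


Step 1: Drop any zero differences (none here) and take |d_i|.
|d| = [5, 4, 1, 3, 7, 3, 6, 3]
Step 2: Midrank |d_i| (ties get averaged ranks).
ranks: |5|->6, |4|->5, |1|->1, |3|->3, |7|->8, |3|->3, |6|->7, |3|->3
Step 3: Attach original signs; sum ranks with positive sign and with negative sign.
W+ = 6 + 5 + 8 = 19
W- = 1 + 3 + 3 + 7 + 3 = 17
(Check: W+ + W- = 36 should equal n(n+1)/2 = 36.)
Step 4: Test statistic W = min(W+, W-) = 17.
Step 5: Ties in |d|, so use the tie-corrected normal approximation.
        E[W] = n(n+1)/4 = 8*9/4 = 18.
        Tie groups: |d|=3 (t=3); sum(t^3 - t) = 24.
        Var[W] = n(n+1)(2n+1)/24 - sum(t^3-t)/48 = 1224/24 - 24/48 = 50.5.
        z = (W - E[W]) / sqrt(Var[W]) = (17 - 18) / 7.1063 = -0.1407.
        Two-sided p = 2*Phi(z) = 0.888092.
Step 6: alpha = 0.05. fail to reject H0.

W+ = 19, W- = 17, W = min = 17, p = 0.888092, fail to reject H0.


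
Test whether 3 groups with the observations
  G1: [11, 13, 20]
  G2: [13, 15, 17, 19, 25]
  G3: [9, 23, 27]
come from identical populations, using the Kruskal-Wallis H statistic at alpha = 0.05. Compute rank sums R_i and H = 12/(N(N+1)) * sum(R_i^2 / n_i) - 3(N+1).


Step 1: Combine all N = 11 observations and assign midranks.
sorted (value, group, rank): (9,G3,1), (11,G1,2), (13,G1,3.5), (13,G2,3.5), (15,G2,5), (17,G2,6), (19,G2,7), (20,G1,8), (23,G3,9), (25,G2,10), (27,G3,11)
Step 2: Sum ranks within each group.
R_1 = 13.5 (n_1 = 3)
R_2 = 31.5 (n_2 = 5)
R_3 = 21 (n_3 = 3)
Step 3: H = 12/(N(N+1)) * sum(R_i^2/n_i) - 3(N+1)
     = 12/(11*12) * (13.5^2/3 + 31.5^2/5 + 21^2/3) - 3*12
     = 0.090909 * 406.2 - 36
     = 0.927273.
Step 4: Ties present; correction factor C = 1 - 6/(11^3 - 11) = 0.995455. Corrected H = 0.927273 / 0.995455 = 0.931507.
Step 5: Under H0, H ~ chi^2(2); p-value = 0.627662.
Step 6: alpha = 0.05. fail to reject H0.

H = 0.9315, df = 2, p = 0.627662, fail to reject H0.


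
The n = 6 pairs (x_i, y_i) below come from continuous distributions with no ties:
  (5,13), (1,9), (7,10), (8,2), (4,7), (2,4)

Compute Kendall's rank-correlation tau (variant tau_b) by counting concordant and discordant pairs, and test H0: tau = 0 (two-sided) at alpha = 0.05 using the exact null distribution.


Step 1: Enumerate the 15 unordered pairs (i,j) with i<j and classify each by sign(x_j-x_i) * sign(y_j-y_i).
  (1,2):dx=-4,dy=-4->C; (1,3):dx=+2,dy=-3->D; (1,4):dx=+3,dy=-11->D; (1,5):dx=-1,dy=-6->C
  (1,6):dx=-3,dy=-9->C; (2,3):dx=+6,dy=+1->C; (2,4):dx=+7,dy=-7->D; (2,5):dx=+3,dy=-2->D
  (2,6):dx=+1,dy=-5->D; (3,4):dx=+1,dy=-8->D; (3,5):dx=-3,dy=-3->C; (3,6):dx=-5,dy=-6->C
  (4,5):dx=-4,dy=+5->D; (4,6):dx=-6,dy=+2->D; (5,6):dx=-2,dy=-3->C
Step 2: C = 7, D = 8, total pairs = 15.
Step 3: tau = (C - D)/(n(n-1)/2) = (7 - 8)/15 = -0.066667.
Step 4: Exact two-sided p-value (enumerate n! = 720 permutations of y under H0): p = 1.000000.
Step 5: alpha = 0.05. fail to reject H0.

tau_b = -0.0667 (C=7, D=8), p = 1.000000, fail to reject H0.


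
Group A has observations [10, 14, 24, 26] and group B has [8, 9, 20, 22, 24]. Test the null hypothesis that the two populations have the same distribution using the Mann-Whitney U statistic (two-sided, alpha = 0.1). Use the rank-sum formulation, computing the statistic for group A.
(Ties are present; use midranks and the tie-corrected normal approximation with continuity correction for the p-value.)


Step 1: Combine and sort all 9 observations; assign midranks.
sorted (value, group): (8,Y), (9,Y), (10,X), (14,X), (20,Y), (22,Y), (24,X), (24,Y), (26,X)
ranks: 8->1, 9->2, 10->3, 14->4, 20->5, 22->6, 24->7.5, 24->7.5, 26->9
Step 2: Rank sum for X: R1 = 3 + 4 + 7.5 + 9 = 23.5.
Step 3: U_X = R1 - n1(n1+1)/2 = 23.5 - 4*5/2 = 23.5 - 10 = 13.5.
       U_Y = n1*n2 - U_X = 20 - 13.5 = 6.5.
Step 4: Ties are present, so use the tie-corrected normal approximation (with continuity correction) for the p-value.
Step 5: p-value = 0.460558; compare to alpha = 0.1. fail to reject H0.

U_X = 13.5, p = 0.460558, fail to reject H0 at alpha = 0.1.


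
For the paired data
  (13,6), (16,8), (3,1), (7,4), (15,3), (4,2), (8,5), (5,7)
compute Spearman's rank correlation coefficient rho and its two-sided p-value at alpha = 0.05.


Step 1: Rank x and y separately (midranks; no ties here).
rank(x): 13->6, 16->8, 3->1, 7->4, 15->7, 4->2, 8->5, 5->3
rank(y): 6->6, 8->8, 1->1, 4->4, 3->3, 2->2, 5->5, 7->7
Step 2: d_i = R_x(i) - R_y(i); compute d_i^2.
  (6-6)^2=0, (8-8)^2=0, (1-1)^2=0, (4-4)^2=0, (7-3)^2=16, (2-2)^2=0, (5-5)^2=0, (3-7)^2=16
sum(d^2) = 32.
Step 3: rho = 1 - 6*32 / (8*(8^2 - 1)) = 1 - 192/504 = 0.619048.
Step 4: Under H0, t = rho * sqrt((n-2)/(1-rho^2)) = 1.9308 ~ t(6).
Step 5: Two-sided p-value from the t-distribution with 6 df = 0.101733.
Step 6: alpha = 0.05. fail to reject H0.

rho = 0.6190, p = 0.101733, fail to reject H0 at alpha = 0.05.


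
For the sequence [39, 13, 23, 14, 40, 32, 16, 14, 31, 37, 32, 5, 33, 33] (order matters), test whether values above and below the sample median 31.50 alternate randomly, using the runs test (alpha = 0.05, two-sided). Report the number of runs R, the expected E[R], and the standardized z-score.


Step 1: Compute median = 31.50; label A = above, B = below.
Labels in order: ABBBAABBBAABAA  (n_A = 7, n_B = 7)
Step 2: Count runs R = 7.
Step 3: Under H0 (random ordering), E[R] = 2*n_A*n_B/(n_A+n_B) + 1 = 2*7*7/14 + 1 = 8.0000.
        Var[R] = 2*n_A*n_B*(2*n_A*n_B - n_A - n_B) / ((n_A+n_B)^2 * (n_A+n_B-1)) = 8232/2548 = 3.2308.
        SD[R] = 1.7974.
Step 4: Continuity-corrected z = (R + 0.5 - E[R]) / SD[R] = (7 + 0.5 - 8.0000) / 1.7974 = -0.2782.
Step 5: Two-sided p-value via normal approximation = 2*(1 - Phi(|z|)) = 0.780879.
Step 6: alpha = 0.05. fail to reject H0.

R = 7, z = -0.2782, p = 0.780879, fail to reject H0.


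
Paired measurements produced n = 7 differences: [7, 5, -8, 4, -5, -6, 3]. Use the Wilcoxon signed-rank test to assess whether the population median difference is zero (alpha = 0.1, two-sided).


Step 1: Drop any zero differences (none here) and take |d_i|.
|d| = [7, 5, 8, 4, 5, 6, 3]
Step 2: Midrank |d_i| (ties get averaged ranks).
ranks: |7|->6, |5|->3.5, |8|->7, |4|->2, |5|->3.5, |6|->5, |3|->1
Step 3: Attach original signs; sum ranks with positive sign and with negative sign.
W+ = 6 + 3.5 + 2 + 1 = 12.5
W- = 7 + 3.5 + 5 = 15.5
(Check: W+ + W- = 28 should equal n(n+1)/2 = 28.)
Step 4: Test statistic W = min(W+, W-) = 12.5.
Step 5: Ties in |d|, so use the tie-corrected normal approximation.
        E[W] = n(n+1)/4 = 7*8/4 = 14.
        Tie groups: |d|=5 (t=2); sum(t^3 - t) = 6.
        Var[W] = n(n+1)(2n+1)/24 - sum(t^3-t)/48 = 840/24 - 6/48 = 34.875.
        z = (W - E[W]) / sqrt(Var[W]) = (12.5 - 14) / 5.9055 = -0.2540.
        Two-sided p = 2*Phi(z) = 0.799495.
Step 6: alpha = 0.1. fail to reject H0.

W+ = 12.5, W- = 15.5, W = min = 12.5, p = 0.799495, fail to reject H0.


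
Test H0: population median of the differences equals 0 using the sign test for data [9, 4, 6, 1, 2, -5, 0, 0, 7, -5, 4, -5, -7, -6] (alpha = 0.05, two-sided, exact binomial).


Step 1: Discard zero differences. Original n = 14; n_eff = number of nonzero differences = 12.
Nonzero differences (with sign): +9, +4, +6, +1, +2, -5, +7, -5, +4, -5, -7, -6
Step 2: Count signs: positive = 7, negative = 5.
Step 3: Under H0: P(positive) = 0.5, so the number of positives S ~ Bin(12, 0.5).
Step 4: Two-sided exact p-value = sum of Bin(12,0.5) probabilities at or below the observed probability = 0.774414.
Step 5: alpha = 0.05. fail to reject H0.

n_eff = 12, pos = 7, neg = 5, p = 0.774414, fail to reject H0.


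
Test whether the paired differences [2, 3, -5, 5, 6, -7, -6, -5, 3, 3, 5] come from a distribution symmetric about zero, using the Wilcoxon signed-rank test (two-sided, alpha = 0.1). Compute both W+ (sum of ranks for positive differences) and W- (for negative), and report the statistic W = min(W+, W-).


Step 1: Drop any zero differences (none here) and take |d_i|.
|d| = [2, 3, 5, 5, 6, 7, 6, 5, 3, 3, 5]
Step 2: Midrank |d_i| (ties get averaged ranks).
ranks: |2|->1, |3|->3, |5|->6.5, |5|->6.5, |6|->9.5, |7|->11, |6|->9.5, |5|->6.5, |3|->3, |3|->3, |5|->6.5
Step 3: Attach original signs; sum ranks with positive sign and with negative sign.
W+ = 1 + 3 + 6.5 + 9.5 + 3 + 3 + 6.5 = 32.5
W- = 6.5 + 11 + 9.5 + 6.5 = 33.5
(Check: W+ + W- = 66 should equal n(n+1)/2 = 66.)
Step 4: Test statistic W = min(W+, W-) = 32.5.
Step 5: Ties in |d|, so use the tie-corrected normal approximation.
        E[W] = n(n+1)/4 = 11*12/4 = 33.
        Tie groups: |d|=3 (t=3), |d|=5 (t=4), |d|=6 (t=2); sum(t^3 - t) = 90.
        Var[W] = n(n+1)(2n+1)/24 - sum(t^3-t)/48 = 3036/24 - 90/48 = 124.625.
        z = (W - E[W]) / sqrt(Var[W]) = (32.5 - 33) / 11.1636 = -0.0448.
        Two-sided p = 2*Phi(z) = 0.964276.
Step 6: alpha = 0.1. fail to reject H0.

W+ = 32.5, W- = 33.5, W = min = 32.5, p = 0.964276, fail to reject H0.


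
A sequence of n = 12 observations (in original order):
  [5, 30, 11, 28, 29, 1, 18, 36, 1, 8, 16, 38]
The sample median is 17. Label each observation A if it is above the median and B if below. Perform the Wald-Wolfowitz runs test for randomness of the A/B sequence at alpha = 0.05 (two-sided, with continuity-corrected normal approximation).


Step 1: Compute median = 17; label A = above, B = below.
Labels in order: BABAABAABBBA  (n_A = 6, n_B = 6)
Step 2: Count runs R = 8.
Step 3: Under H0 (random ordering), E[R] = 2*n_A*n_B/(n_A+n_B) + 1 = 2*6*6/12 + 1 = 7.0000.
        Var[R] = 2*n_A*n_B*(2*n_A*n_B - n_A - n_B) / ((n_A+n_B)^2 * (n_A+n_B-1)) = 4320/1584 = 2.7273.
        SD[R] = 1.6514.
Step 4: Continuity-corrected z = (R - 0.5 - E[R]) / SD[R] = (8 - 0.5 - 7.0000) / 1.6514 = 0.3028.
Step 5: Two-sided p-value via normal approximation = 2*(1 - Phi(|z|)) = 0.762069.
Step 6: alpha = 0.05. fail to reject H0.

R = 8, z = 0.3028, p = 0.762069, fail to reject H0.


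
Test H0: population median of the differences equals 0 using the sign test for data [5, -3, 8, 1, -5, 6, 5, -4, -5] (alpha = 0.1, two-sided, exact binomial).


Step 1: Discard zero differences. Original n = 9; n_eff = number of nonzero differences = 9.
Nonzero differences (with sign): +5, -3, +8, +1, -5, +6, +5, -4, -5
Step 2: Count signs: positive = 5, negative = 4.
Step 3: Under H0: P(positive) = 0.5, so the number of positives S ~ Bin(9, 0.5).
Step 4: Two-sided exact p-value = sum of Bin(9,0.5) probabilities at or below the observed probability = 1.000000.
Step 5: alpha = 0.1. fail to reject H0.

n_eff = 9, pos = 5, neg = 4, p = 1.000000, fail to reject H0.
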